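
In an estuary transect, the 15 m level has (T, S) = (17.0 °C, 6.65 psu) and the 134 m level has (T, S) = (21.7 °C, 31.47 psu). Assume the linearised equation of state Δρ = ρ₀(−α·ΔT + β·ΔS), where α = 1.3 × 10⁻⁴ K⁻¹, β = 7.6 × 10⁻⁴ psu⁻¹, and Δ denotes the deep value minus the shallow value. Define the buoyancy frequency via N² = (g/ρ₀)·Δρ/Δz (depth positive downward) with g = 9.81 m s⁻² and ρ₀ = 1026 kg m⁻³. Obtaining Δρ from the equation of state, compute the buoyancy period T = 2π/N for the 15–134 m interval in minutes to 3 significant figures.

2.70 min

ΔT = +4.7 K, ΔS = +24.82 psu (deep − shallow).
Δρ/ρ₀ = −αΔT + βΔS = -6.11 × 10⁻⁴ + 0.0188632 = 0.0182522, so Δρ ≈ 18.73 kg m⁻³.
N² = (g/ρ₀)·Δρ/Δz = g·(Δρ/ρ₀)/Δz = 9.81 × 0.0182522 / 119 = 1.5047 × 10⁻³ s⁻².
N = √(1.5047 × 10⁻³) = 0.038790 rad s⁻¹ → T = 2π/N = 161.98 s = 2.6997 min ≈ 2.70 min.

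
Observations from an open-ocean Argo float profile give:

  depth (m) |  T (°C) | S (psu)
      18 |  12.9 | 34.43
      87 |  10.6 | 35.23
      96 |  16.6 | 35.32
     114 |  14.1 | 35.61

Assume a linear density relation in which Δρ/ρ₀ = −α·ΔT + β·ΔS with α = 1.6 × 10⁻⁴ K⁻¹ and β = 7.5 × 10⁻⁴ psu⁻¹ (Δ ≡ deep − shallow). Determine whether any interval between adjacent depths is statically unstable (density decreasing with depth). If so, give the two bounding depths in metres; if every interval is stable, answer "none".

Evaluate Δρ/ρ₀ = −αΔT + βΔS across each adjacent pair:
  18–87 m: −αΔT+βΔS = −(1.6 × 10⁻⁴)(-2.3)+(7.5 × 10⁻⁴)(+0.80) = 9.7 × 10⁻⁴ → stable
  87–96 m: −αΔT+βΔS = −(1.6 × 10⁻⁴)(+6.0)+(7.5 × 10⁻⁴)(+0.09) = -8.9 × 10⁻⁴ → UNSTABLE
  96–114 m: −αΔT+βΔS = −(1.6 × 10⁻⁴)(-2.5)+(7.5 × 10⁻⁴)(+0.29) = 6.2 × 10⁻⁴ → stable
The 87–96 m interval has Δρ < 0: lighter water underlies denser water.

87–96 m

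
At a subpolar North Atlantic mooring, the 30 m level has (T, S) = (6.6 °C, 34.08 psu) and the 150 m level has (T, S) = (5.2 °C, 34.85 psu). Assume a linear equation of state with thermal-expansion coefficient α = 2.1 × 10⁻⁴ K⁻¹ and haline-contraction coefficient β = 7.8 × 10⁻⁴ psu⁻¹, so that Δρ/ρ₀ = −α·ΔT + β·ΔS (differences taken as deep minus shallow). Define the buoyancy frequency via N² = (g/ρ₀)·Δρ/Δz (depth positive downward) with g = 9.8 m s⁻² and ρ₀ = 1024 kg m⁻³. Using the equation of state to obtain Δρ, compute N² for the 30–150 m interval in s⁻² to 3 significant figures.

ΔT = -1.4 K, ΔS = +0.77 psu (deep − shallow).
Δρ/ρ₀ = −αΔT + βΔS = 2.94 × 10⁻⁴ + 6.006 × 10⁻⁴ = 8.946 × 10⁻⁴, so Δρ ≈ 0.9161 kg m⁻³.
N² = (g/ρ₀)·Δρ/Δz = g·(Δρ/ρ₀)/Δz = 9.8 × 8.946 × 10⁻⁴ / 120 = 7.3059 × 10⁻⁵ s⁻² ≈ 7.31 × 10⁻⁵ s⁻².

7.31 × 10⁻⁵ s⁻²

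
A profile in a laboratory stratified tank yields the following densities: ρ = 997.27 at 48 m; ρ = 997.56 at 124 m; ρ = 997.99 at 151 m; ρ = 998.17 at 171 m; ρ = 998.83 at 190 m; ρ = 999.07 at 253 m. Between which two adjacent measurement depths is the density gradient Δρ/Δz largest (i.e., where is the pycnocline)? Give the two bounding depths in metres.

Compute the density gradient over each adjacent pair:
  48–124 m: Δρ/Δz = 0.29/76 = 3.8 × 10⁻³ kg m⁻⁴
  124–151 m: Δρ/Δz = 0.43/27 = 0.016 kg m⁻⁴
  151–171 m: Δρ/Δz = 0.18/20 = 9.0 × 10⁻³ kg m⁻⁴
  171–190 m: Δρ/Δz = 0.66/19 = 0.035 kg m⁻⁴
  190–253 m: Δρ/Δz = 0.24/63 = 3.8 × 10⁻³ kg m⁻⁴
The largest gradient is in the 171–190 m interval — the pycnocline.

171–190 m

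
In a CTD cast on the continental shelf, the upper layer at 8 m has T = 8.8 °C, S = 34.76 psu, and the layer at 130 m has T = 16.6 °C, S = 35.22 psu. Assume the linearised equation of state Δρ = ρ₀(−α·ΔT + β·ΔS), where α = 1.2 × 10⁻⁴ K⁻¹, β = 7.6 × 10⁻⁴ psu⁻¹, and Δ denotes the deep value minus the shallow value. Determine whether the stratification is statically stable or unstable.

ΔT = 16.6 − 8.8 = +7.8 K and ΔS = 35.22 − 34.76 = +0.46 psu (deep − shallow).
−αΔT = -9.36 × 10⁻⁴; βΔS = 3.496 × 10⁻⁴; sum Δρ/ρ₀ = -5.864 × 10⁻⁴.
Δρ/ρ₀ < 0, so Δρ < 0: deeper water is lighter → statically unstable; the column would overturn.

unstable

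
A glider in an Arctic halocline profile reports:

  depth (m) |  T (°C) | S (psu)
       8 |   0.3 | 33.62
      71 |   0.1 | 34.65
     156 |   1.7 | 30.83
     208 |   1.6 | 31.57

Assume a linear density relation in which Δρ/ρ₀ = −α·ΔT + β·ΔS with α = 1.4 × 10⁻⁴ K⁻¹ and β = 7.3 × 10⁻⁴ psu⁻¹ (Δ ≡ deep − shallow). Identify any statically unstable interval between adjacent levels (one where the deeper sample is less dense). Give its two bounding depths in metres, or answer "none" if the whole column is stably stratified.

Evaluate Δρ/ρ₀ = −αΔT + βΔS across each adjacent pair:
  8–71 m: −αΔT+βΔS = −(1.4 × 10⁻⁴)(-0.2)+(7.3 × 10⁻⁴)(+1.03) = 7.8 × 10⁻⁴ → stable
  71–156 m: −αΔT+βΔS = −(1.4 × 10⁻⁴)(+1.6)+(7.3 × 10⁻⁴)(-3.82) = -3.0 × 10⁻³ → UNSTABLE
  156–208 m: −αΔT+βΔS = −(1.4 × 10⁻⁴)(-0.1)+(7.3 × 10⁻⁴)(+0.74) = 5.5 × 10⁻⁴ → stable
The 71–156 m interval has Δρ < 0: lighter water underlies denser water.

71–156 m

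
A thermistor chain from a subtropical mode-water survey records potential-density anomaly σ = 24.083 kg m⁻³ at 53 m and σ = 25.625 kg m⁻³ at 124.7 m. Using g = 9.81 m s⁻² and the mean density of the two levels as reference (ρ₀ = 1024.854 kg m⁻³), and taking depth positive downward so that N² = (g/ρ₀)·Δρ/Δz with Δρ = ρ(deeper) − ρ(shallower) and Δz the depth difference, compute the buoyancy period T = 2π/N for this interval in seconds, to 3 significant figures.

438 s

Δρ = 1025.625 − 1024.083 = 1.542 kg m⁻³ over Δz = 124.7 − 53 = 71.7 m.
N² = (9.81/1024.854) × (1.542/71.7) = 2.0586 × 10⁻⁴ s⁻².
N = √(2.0586 × 10⁻⁴) = 0.014348 rad s⁻¹, so T = 2π/N = 437.91 s ≈ 438 s.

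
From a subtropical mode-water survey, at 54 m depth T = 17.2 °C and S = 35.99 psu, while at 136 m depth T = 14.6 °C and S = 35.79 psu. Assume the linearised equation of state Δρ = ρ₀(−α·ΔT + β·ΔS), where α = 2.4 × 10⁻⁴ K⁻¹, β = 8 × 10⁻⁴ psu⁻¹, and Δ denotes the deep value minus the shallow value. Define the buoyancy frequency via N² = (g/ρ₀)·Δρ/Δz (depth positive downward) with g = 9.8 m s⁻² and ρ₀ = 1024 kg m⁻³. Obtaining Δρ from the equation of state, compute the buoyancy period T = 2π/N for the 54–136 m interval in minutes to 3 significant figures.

ΔT = -2.6 K, ΔS = -0.20 psu (deep − shallow).
Δρ/ρ₀ = −αΔT + βΔS = 6.24 × 10⁻⁴ − 1.60 × 10⁻⁴ = 4.64 × 10⁻⁴, so Δρ ≈ 0.4751 kg m⁻³.
N² = (g/ρ₀)·Δρ/Δz = g·(Δρ/ρ₀)/Δz = 9.8 × 4.64 × 10⁻⁴ / 82 = 5.5454 × 10⁻⁵ s⁻².
N = √(5.5454 × 10⁻⁵) = 7.4467 × 10⁻³ rad s⁻¹ → T = 2π/N = 843.75 s = 14.062 min ≈ 14.1 min.

14.1 min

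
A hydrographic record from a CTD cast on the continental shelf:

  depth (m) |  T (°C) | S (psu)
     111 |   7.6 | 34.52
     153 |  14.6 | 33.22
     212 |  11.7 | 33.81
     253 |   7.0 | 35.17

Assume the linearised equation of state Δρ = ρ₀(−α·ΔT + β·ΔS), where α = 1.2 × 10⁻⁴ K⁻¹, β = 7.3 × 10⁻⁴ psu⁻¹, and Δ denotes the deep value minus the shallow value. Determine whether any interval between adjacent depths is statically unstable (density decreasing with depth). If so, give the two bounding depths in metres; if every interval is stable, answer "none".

Evaluate Δρ/ρ₀ = −αΔT + βΔS across each adjacent pair:
  111–153 m: −αΔT+βΔS = −(1.2 × 10⁻⁴)(+7.0)+(7.3 × 10⁻⁴)(-1.30) = -1.8 × 10⁻³ → UNSTABLE
  153–212 m: −αΔT+βΔS = −(1.2 × 10⁻⁴)(-2.9)+(7.3 × 10⁻⁴)(+0.59) = 7.8 × 10⁻⁴ → stable
  212–253 m: −αΔT+βΔS = −(1.2 × 10⁻⁴)(-4.7)+(7.3 × 10⁻⁴)(+1.36) = 1.6 × 10⁻³ → stable
The 111–153 m interval has Δρ < 0: lighter water underlies denser water.

111–153 m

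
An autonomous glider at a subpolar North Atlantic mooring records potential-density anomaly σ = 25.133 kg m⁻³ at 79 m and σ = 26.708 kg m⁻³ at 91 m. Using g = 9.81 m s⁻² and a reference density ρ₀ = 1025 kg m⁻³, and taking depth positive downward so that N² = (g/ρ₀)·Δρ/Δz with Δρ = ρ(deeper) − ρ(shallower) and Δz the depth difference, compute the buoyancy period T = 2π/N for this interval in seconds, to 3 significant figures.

177 s

Δρ = 1026.708 − 1025.133 = 1.575 kg m⁻³ over Δz = 91 − 79 = 12 m.
N² = (9.81/1025) × (1.575/12) = 1.2562 × 10⁻³ s⁻².
N = √(1.2562 × 10⁻³) = 0.035443 rad s⁻¹, so T = 2π/N = 177.28 s ≈ 177 s.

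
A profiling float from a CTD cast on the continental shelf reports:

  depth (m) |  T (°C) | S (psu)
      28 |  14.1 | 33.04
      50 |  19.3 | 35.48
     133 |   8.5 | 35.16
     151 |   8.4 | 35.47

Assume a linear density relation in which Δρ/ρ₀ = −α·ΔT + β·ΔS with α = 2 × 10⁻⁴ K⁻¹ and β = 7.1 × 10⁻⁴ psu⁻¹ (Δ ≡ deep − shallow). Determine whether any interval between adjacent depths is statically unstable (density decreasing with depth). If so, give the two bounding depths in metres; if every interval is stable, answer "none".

Evaluate Δρ/ρ₀ = −αΔT + βΔS across each adjacent pair:
  28–50 m: −αΔT+βΔS = −(2 × 10⁻⁴)(+5.2)+(7.1 × 10⁻⁴)(+2.44) = 6.9 × 10⁻⁴ → stable
  50–133 m: −αΔT+βΔS = −(2 × 10⁻⁴)(-10.8)+(7.1 × 10⁻⁴)(-0.32) = 1.9 × 10⁻³ → stable
  133–151 m: −αΔT+βΔS = −(2 × 10⁻⁴)(-0.1)+(7.1 × 10⁻⁴)(+0.31) = 2.4 × 10⁻⁴ → stable
Every interval has Δρ > 0: the column is stably stratified throughout.

none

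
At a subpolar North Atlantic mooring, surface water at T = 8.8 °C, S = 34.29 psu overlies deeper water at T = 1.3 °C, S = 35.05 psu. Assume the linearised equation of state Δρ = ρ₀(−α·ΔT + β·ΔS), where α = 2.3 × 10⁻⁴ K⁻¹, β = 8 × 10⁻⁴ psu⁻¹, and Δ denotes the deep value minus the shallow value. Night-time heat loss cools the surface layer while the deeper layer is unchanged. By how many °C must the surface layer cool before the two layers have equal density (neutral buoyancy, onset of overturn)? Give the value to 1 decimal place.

Neutral buoyancy requires Δρ = 0, i.e. −α(T_deep − T_surf′) + β(S_deep − S_surf) = 0.
T_surf′ = T_deep − (β/α)·ΔS = 1.3 − (8 × 10⁻⁴/2.3 × 10⁻⁴)·(+0.76) = -1.343 °C.
Cooling required: 8.8 − (-1.343) = 10.143 °C.

10.1 °C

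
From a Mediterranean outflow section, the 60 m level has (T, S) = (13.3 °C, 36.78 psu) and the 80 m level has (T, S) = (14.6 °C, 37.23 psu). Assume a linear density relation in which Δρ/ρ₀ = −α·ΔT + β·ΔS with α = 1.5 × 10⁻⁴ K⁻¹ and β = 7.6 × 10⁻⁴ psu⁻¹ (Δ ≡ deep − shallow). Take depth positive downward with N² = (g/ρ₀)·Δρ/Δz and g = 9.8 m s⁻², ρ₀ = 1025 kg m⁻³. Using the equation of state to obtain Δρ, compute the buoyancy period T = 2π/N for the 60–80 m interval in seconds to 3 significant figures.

ΔT = +1.3 K, ΔS = +0.45 psu (deep − shallow).
Δρ/ρ₀ = −αΔT + βΔS = -1.95 × 10⁻⁴ + 3.42 × 10⁻⁴ = 1.47 × 10⁻⁴, so Δρ ≈ 0.1507 kg m⁻³.
N² = (g/ρ₀)·Δρ/Δz = g·(Δρ/ρ₀)/Δz = 9.8 × 1.47 × 10⁻⁴ / 20 = 7.2030 × 10⁻⁵ s⁻².
N = √(7.2030 × 10⁻⁵) = 8.4870 × 10⁻³ rad s⁻¹ → T = 2π/N = 740.33 s ≈ 740 s.

740 s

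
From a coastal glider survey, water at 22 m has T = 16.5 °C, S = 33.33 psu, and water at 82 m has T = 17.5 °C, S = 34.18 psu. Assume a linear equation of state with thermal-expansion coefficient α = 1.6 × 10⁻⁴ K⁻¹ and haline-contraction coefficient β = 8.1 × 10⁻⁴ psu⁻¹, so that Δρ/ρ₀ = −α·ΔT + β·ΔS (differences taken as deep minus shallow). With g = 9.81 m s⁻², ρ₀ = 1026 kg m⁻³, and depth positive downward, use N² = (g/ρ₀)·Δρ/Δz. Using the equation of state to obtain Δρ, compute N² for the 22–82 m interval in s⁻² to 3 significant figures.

ΔT = +1.0 K, ΔS = +0.85 psu (deep − shallow).
Δρ/ρ₀ = −αΔT + βΔS = -1.60 × 10⁻⁴ + 6.885 × 10⁻⁴ = 5.285 × 10⁻⁴, so Δρ ≈ 0.5422 kg m⁻³.
N² = (g/ρ₀)·Δρ/Δz = g·(Δρ/ρ₀)/Δz = 9.81 × 5.285 × 10⁻⁴ / 60 = 8.6410 × 10⁻⁵ s⁻² ≈ 8.64 × 10⁻⁵ s⁻².

8.64 × 10⁻⁵ s⁻²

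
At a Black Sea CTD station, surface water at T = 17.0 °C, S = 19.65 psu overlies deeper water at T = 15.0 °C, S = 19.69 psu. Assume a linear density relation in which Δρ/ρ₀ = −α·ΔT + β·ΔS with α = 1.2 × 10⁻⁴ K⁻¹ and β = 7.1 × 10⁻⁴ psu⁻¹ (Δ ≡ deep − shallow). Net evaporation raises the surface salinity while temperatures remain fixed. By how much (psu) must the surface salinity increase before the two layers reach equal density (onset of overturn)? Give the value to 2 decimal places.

Neutral buoyancy requires −α(T_deep − T_surf) + β(S_deep − S_surf′) = 0.
S_surf′ = S_deep − (α/β)·ΔT = 19.69 − (1.2 × 10⁻⁴/7.1 × 10⁻⁴)·(-2.0) = 20.0280 psu.
Increase required: 20.0280 − 19.65 = 0.3780 psu.

0.38 psu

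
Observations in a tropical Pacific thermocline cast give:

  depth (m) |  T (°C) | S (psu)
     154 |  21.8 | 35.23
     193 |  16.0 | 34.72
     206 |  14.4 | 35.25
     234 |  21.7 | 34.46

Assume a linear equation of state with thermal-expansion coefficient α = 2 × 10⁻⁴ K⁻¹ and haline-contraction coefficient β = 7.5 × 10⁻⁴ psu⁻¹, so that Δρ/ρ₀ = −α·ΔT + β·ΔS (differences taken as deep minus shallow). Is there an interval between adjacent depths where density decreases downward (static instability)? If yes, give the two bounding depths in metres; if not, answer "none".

206–234 m

Evaluate Δρ/ρ₀ = −αΔT + βΔS across each adjacent pair:
  154–193 m: −αΔT+βΔS = −(2 × 10⁻⁴)(-5.8)+(7.5 × 10⁻⁴)(-0.51) = 7.8 × 10⁻⁴ → stable
  193–206 m: −αΔT+βΔS = −(2 × 10⁻⁴)(-1.6)+(7.5 × 10⁻⁴)(+0.53) = 7.2 × 10⁻⁴ → stable
  206–234 m: −αΔT+βΔS = −(2 × 10⁻⁴)(+7.3)+(7.5 × 10⁻⁴)(-0.79) = -2.1 × 10⁻³ → UNSTABLE
The 206–234 m interval has Δρ < 0: lighter water underlies denser water.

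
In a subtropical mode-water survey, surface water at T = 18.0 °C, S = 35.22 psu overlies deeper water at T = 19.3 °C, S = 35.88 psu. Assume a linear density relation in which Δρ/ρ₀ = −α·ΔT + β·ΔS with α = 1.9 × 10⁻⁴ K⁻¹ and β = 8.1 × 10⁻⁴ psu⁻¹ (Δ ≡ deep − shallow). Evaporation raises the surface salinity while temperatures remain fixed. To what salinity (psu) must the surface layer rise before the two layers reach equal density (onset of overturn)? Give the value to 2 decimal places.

Neutral buoyancy requires −α(T_deep − T_surf) + β(S_deep − S_surf′) = 0.
S_surf′ = S_deep − (α/β)·ΔT = 35.88 − (1.9 × 10⁻⁴/8.1 × 10⁻⁴)·(+1.3) = 35.5751 psu.
Increase required: 35.5751 − 35.22 = 0.3551 psu.

35.58 psu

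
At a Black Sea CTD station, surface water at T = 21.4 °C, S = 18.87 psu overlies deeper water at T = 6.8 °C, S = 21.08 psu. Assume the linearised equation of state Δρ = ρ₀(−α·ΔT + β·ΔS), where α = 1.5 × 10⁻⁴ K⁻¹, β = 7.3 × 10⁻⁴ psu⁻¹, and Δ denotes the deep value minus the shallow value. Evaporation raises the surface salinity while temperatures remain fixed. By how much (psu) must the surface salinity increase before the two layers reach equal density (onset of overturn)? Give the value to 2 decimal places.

Neutral buoyancy requires −α(T_deep − T_surf) + β(S_deep − S_surf′) = 0.
S_surf′ = S_deep − (α/β)·ΔT = 21.08 − (1.5 × 10⁻⁴/7.3 × 10⁻⁴)·(-14.6) = 24.0800 psu.
Increase required: 24.0800 − 18.87 = 5.2100 psu.

5.21 psu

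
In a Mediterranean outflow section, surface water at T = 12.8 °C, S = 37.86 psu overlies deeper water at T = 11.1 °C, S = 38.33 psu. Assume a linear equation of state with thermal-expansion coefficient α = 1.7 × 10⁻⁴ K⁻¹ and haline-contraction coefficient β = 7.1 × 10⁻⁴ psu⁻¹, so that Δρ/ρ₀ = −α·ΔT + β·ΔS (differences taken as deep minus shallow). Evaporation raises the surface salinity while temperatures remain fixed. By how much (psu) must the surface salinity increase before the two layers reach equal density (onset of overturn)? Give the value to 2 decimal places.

Neutral buoyancy requires −α(T_deep − T_surf) + β(S_deep − S_surf′) = 0.
S_surf′ = S_deep − (α/β)·ΔT = 38.33 − (1.7 × 10⁻⁴/7.1 × 10⁻⁴)·(-1.7) = 38.7370 psu.
Increase required: 38.7370 − 37.86 = 0.8770 psu.

0.88 psu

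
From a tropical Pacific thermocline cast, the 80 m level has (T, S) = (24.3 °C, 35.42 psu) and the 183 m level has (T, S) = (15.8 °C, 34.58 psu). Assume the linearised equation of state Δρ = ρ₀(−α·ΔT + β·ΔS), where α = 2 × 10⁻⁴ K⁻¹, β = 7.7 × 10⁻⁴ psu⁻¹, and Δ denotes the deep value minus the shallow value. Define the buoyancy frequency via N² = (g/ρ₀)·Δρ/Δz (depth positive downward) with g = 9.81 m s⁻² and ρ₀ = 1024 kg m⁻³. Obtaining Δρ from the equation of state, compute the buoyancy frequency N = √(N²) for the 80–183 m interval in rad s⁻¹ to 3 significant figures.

ΔT = -8.5 K, ΔS = -0.84 psu (deep − shallow).
Δρ/ρ₀ = −αΔT + βΔS = 1.70 × 10⁻³ − 6.468 × 10⁻⁴ = 1.0532 × 10⁻³, so Δρ ≈ 1.078 kg m⁻³.
N² = (g/ρ₀)·Δρ/Δz = g·(Δρ/ρ₀)/Δz = 9.81 × 1.0532 × 10⁻³ / 103 = 1.0031 × 10⁻⁴ s⁻².
N = √(1.0031 × 10⁻⁴) = 0.010015 rad s⁻¹ ≈ 0.0100 rad s⁻¹.

0.0100 rad s⁻¹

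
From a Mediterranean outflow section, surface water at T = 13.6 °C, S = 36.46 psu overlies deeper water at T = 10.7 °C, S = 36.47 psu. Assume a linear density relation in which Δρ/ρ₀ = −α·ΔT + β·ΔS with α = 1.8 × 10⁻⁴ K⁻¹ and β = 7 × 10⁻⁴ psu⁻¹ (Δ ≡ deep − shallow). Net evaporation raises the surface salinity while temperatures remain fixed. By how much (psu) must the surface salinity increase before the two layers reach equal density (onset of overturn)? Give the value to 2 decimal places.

Neutral buoyancy requires −α(T_deep − T_surf) + β(S_deep − S_surf′) = 0.
S_surf′ = S_deep − (α/β)·ΔT = 36.47 − (1.8 × 10⁻⁴/7 × 10⁻⁴)·(-2.9) = 37.2157 psu.
Increase required: 37.2157 − 36.46 = 0.7557 psu.

0.76 psu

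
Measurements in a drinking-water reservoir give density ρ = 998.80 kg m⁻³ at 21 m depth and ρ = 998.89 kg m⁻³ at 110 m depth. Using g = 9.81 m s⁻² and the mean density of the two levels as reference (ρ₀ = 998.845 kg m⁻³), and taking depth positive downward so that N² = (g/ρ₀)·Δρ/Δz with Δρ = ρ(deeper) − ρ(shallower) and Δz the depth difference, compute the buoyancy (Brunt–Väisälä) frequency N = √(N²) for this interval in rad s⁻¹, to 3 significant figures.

Δρ = 998.89 − 998.80 = 0.09 kg m⁻³ over Δz = 110 − 21 = 89 m.
N² = (9.81/998.845) × (0.09/89) = 9.9317 × 10⁻⁶ s⁻².
N = √(9.9317 × 10⁻⁶) = 3.1515 × 10⁻³ rad s⁻¹ ≈ 3.15 × 10⁻³ rad s⁻¹.

3.15 × 10⁻³ rad s⁻¹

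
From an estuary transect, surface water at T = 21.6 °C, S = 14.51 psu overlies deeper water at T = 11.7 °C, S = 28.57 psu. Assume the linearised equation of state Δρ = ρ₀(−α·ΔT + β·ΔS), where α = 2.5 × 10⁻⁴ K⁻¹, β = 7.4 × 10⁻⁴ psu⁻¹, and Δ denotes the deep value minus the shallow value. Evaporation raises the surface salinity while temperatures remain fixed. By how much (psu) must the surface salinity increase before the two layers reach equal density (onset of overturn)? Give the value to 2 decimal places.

17.40 psu

Neutral buoyancy requires −α(T_deep − T_surf) + β(S_deep − S_surf′) = 0.
S_surf′ = S_deep − (α/β)·ΔT = 28.57 − (2.5 × 10⁻⁴/7.4 × 10⁻⁴)·(-9.9) = 31.9146 psu.
Increase required: 31.9146 − 14.51 = 17.4046 psu.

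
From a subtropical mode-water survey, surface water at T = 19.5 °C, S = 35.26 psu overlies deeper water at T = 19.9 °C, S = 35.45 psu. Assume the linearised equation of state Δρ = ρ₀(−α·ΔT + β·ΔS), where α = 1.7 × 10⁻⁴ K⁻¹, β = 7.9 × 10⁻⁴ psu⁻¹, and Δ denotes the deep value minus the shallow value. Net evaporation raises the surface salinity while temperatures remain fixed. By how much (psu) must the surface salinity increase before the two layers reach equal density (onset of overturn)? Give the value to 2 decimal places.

Neutral buoyancy requires −α(T_deep − T_surf) + β(S_deep − S_surf′) = 0.
S_surf′ = S_deep − (α/β)·ΔT = 35.45 − (1.7 × 10⁻⁴/7.9 × 10⁻⁴)·(+0.4) = 35.3639 psu.
Increase required: 35.3639 − 35.26 = 0.1039 psu.

0.10 psu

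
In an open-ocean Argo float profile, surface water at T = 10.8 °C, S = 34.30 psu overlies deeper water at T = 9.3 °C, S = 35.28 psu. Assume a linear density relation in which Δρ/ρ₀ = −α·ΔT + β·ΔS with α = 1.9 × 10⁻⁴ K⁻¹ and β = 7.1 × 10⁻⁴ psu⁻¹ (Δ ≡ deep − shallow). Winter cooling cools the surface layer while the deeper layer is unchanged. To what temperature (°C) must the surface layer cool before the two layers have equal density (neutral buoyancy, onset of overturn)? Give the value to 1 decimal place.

5.6 °C

Neutral buoyancy requires Δρ = 0, i.e. −α(T_deep − T_surf′) + β(S_deep − S_surf) = 0.
T_surf′ = T_deep − (β/α)·ΔS = 9.3 − (7.1 × 10⁻⁴/1.9 × 10⁻⁴)·(+0.98) = 5.638 °C.
Cooling required: 10.8 − (5.638) = 5.162 °C.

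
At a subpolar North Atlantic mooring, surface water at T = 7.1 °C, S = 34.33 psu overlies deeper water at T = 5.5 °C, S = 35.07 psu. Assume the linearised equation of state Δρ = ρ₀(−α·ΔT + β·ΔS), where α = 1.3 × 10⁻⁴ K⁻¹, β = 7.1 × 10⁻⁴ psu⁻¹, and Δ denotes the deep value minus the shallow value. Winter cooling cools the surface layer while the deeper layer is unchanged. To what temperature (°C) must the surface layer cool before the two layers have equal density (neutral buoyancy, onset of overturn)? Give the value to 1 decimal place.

Neutral buoyancy requires Δρ = 0, i.e. −α(T_deep − T_surf′) + β(S_deep − S_surf) = 0.
T_surf′ = T_deep − (β/α)·ΔS = 5.5 − (7.1 × 10⁻⁴/1.3 × 10⁻⁴)·(+0.74) = 1.458 °C.
Cooling required: 7.1 − (1.458) = 5.642 °C.

1.5 °C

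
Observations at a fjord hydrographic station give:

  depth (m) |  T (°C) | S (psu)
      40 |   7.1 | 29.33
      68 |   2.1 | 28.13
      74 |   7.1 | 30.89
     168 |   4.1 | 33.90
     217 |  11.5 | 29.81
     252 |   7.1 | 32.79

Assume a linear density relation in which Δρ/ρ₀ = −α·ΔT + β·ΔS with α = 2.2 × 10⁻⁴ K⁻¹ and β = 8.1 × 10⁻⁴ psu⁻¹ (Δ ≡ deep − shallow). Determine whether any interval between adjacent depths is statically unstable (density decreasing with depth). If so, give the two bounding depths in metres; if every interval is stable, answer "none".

168–217 m

Evaluate Δρ/ρ₀ = −αΔT + βΔS across each adjacent pair:
  40–68 m: −αΔT+βΔS = −(2.2 × 10⁻⁴)(-5.0)+(8.1 × 10⁻⁴)(-1.20) = 1.3 × 10⁻⁴ → stable
  68–74 m: −αΔT+βΔS = −(2.2 × 10⁻⁴)(+5.0)+(8.1 × 10⁻⁴)(+2.76) = 1.1 × 10⁻³ → stable
  74–168 m: −αΔT+βΔS = −(2.2 × 10⁻⁴)(-3.0)+(8.1 × 10⁻⁴)(+3.01) = 3.1 × 10⁻³ → stable
  168–217 m: −αΔT+βΔS = −(2.2 × 10⁻⁴)(+7.4)+(8.1 × 10⁻⁴)(-4.09) = -4.9 × 10⁻³ → UNSTABLE
  217–252 m: −αΔT+βΔS = −(2.2 × 10⁻⁴)(-4.4)+(8.1 × 10⁻⁴)(+2.98) = 3.4 × 10⁻³ → stable
The 168–217 m interval has Δρ < 0: lighter water underlies denser water.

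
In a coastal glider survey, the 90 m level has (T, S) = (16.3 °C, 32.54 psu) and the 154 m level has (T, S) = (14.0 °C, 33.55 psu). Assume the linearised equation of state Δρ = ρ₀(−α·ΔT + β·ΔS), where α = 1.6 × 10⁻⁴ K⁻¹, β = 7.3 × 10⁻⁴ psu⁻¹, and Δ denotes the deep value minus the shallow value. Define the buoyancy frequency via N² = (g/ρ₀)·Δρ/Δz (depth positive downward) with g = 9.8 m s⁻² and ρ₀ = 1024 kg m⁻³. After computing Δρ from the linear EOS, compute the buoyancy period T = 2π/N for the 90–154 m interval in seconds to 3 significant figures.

483 s

ΔT = -2.3 K, ΔS = +1.01 psu (deep − shallow).
Δρ/ρ₀ = −αΔT + βΔS = 3.68 × 10⁻⁴ + 7.373 × 10⁻⁴ = 1.1053 × 10⁻³, so Δρ ≈ 1.132 kg m⁻³.
N² = (g/ρ₀)·Δρ/Δz = g·(Δρ/ρ₀)/Δz = 9.8 × 1.1053 × 10⁻³ / 64 = 1.6925 × 10⁻⁴ s⁻².
N = √(1.6925 × 10⁻⁴) = 0.013010 rad s⁻¹ → T = 2π/N = 482.95 s ≈ 483 s.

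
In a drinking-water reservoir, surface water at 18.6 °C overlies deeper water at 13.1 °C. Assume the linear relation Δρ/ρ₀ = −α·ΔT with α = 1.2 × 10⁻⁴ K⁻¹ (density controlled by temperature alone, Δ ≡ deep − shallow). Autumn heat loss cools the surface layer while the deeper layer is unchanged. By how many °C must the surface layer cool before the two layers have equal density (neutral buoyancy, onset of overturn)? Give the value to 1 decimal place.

With temperature the only control, equal density requires T_surf′ = T_deep.
T_surf′ = 13.1 °C.
Cooling required: 18.6 − 13.1 = 5.5 °C.

5.5 °C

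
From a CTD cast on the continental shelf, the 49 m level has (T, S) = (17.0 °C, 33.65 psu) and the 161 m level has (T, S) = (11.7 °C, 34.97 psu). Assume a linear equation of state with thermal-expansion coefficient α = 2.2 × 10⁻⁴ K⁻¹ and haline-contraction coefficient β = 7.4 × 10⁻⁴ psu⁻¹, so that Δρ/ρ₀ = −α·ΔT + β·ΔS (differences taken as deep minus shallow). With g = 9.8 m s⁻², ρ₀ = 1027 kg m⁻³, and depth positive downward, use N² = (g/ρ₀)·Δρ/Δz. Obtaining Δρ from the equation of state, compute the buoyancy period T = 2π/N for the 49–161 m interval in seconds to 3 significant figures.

459 s

ΔT = -5.3 K, ΔS = +1.32 psu (deep − shallow).
Δρ/ρ₀ = −αΔT + βΔS = 1.166 × 10⁻³ + 9.768 × 10⁻⁴ = 2.1428 × 10⁻³, so Δρ ≈ 2.201 kg m⁻³.
N² = (g/ρ₀)·Δρ/Δz = g·(Δρ/ρ₀)/Δz = 9.8 × 2.1428 × 10⁻³ / 112 = 1.8750 × 10⁻⁴ s⁻².
N = √(1.8750 × 10⁻⁴) = 0.013693 rad s⁻¹ → T = 2π/N = 458.86 s ≈ 459 s.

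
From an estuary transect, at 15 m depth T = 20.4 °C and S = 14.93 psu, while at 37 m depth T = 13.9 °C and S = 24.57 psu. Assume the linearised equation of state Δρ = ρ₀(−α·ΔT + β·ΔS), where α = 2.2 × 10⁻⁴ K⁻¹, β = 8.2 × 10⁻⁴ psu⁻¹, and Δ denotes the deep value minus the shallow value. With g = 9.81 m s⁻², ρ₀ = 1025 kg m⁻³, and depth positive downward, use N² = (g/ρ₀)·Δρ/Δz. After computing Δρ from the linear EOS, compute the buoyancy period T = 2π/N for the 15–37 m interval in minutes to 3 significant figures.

ΔT = -6.5 K, ΔS = +9.64 psu (deep − shallow).
Δρ/ρ₀ = −αΔT + βΔS = 1.43 × 10⁻³ + 7.9048 × 10⁻³ = 9.3348 × 10⁻³, so Δρ ≈ 9.568 kg m⁻³.
N² = (g/ρ₀)·Δρ/Δz = g·(Δρ/ρ₀)/Δz = 9.81 × 9.3348 × 10⁻³ / 22 = 4.1625 × 10⁻³ s⁻².
N = √(4.1625 × 10⁻³) = 0.064517 rad s⁻¹ → T = 2π/N = 97.388 s = 1.6231 min ≈ 1.62 min.

1.62 min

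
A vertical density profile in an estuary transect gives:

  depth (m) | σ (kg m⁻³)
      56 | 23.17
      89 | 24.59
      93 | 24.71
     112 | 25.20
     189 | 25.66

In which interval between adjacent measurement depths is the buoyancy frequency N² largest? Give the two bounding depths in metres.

Compute the density gradient over each adjacent pair:
  56–89 m: Δρ/Δz = 1.42/33 = 0.043 kg m⁻⁴
  89–93 m: Δρ/Δz = 0.12/4 = 0.030 kg m⁻⁴
  93–112 m: Δρ/Δz = 0.49/19 = 0.026 kg m⁻⁴
  112–189 m: Δρ/Δz = 0.46/77 = 6.0 × 10⁻³ kg m⁻⁴
The largest gradient is in the 56–89 m interval — the pycnocline.

56–89 m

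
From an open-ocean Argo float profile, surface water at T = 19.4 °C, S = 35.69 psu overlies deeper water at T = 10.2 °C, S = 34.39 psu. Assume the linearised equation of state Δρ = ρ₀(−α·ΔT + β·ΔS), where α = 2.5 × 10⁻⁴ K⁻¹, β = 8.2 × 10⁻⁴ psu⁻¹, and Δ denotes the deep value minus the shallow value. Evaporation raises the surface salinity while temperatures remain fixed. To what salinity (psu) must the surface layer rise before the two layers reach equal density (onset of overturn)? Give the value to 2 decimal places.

37.19 psu

Neutral buoyancy requires −α(T_deep − T_surf) + β(S_deep − S_surf′) = 0.
S_surf′ = S_deep − (α/β)·ΔT = 34.39 − (2.5 × 10⁻⁴/8.2 × 10⁻⁴)·(-9.2) = 37.1949 psu.
Increase required: 37.1949 − 35.69 = 1.5049 psu.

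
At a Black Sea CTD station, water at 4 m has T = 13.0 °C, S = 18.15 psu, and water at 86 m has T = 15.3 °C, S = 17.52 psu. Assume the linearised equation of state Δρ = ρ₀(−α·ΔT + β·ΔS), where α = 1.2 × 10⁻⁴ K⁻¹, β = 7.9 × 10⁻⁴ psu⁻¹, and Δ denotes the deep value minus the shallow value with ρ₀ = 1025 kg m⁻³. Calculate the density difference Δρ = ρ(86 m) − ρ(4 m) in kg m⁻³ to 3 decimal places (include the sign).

-0.793 kg m⁻³

ΔT = +2.3 K, ΔS = -0.63 psu (deep − shallow).
Δρ/ρ₀ = −(1.2 × 10⁻⁴)(+2.3) + (7.9 × 10⁻⁴)(-0.63) = -7.737 × 10⁻⁴.
Δρ = 1025 × (-7.737 × 10⁻⁴) = -0.793 kg m⁻³.
Negative Δρ: lighter below, statically unstable.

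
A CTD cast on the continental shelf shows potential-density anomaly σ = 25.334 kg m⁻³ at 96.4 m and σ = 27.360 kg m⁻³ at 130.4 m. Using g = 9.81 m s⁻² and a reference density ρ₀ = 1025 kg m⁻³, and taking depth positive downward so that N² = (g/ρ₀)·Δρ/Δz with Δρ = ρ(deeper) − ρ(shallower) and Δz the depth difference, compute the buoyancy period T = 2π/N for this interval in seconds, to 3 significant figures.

Δρ = 1027.360 − 1025.334 = 2.026 kg m⁻³ over Δz = 130.4 − 96.4 = 34 m.
N² = (9.81/1025) × (2.026/34) = 5.7030 × 10⁻⁴ s⁻².
N = √(5.7030 × 10⁻⁴) = 0.023881 rad s⁻¹, so T = 2π/N = 263.10 s ≈ 263 s.

263 s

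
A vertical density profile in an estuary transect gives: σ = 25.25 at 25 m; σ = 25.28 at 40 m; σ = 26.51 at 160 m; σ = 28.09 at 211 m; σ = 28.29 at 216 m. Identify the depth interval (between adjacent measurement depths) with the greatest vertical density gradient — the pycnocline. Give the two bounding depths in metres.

Compute the density gradient over each adjacent pair:
  25–40 m: Δρ/Δz = 0.03/15 = 2.0 × 10⁻³ kg m⁻⁴
  40–160 m: Δρ/Δz = 1.23/120 = 0.010 kg m⁻⁴
  160–211 m: Δρ/Δz = 1.58/51 = 0.031 kg m⁻⁴
  211–216 m: Δρ/Δz = 0.20/5 = 0.040 kg m⁻⁴
The largest gradient is in the 211–216 m interval — the pycnocline.

211–216 m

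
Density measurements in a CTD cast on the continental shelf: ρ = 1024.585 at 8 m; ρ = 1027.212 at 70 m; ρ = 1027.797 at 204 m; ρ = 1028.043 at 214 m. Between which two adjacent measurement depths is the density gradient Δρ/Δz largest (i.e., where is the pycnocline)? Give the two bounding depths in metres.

Compute the density gradient over each adjacent pair:
  8–70 m: Δρ/Δz = 2.627/62 = 0.042 kg m⁻⁴
  70–204 m: Δρ/Δz = 0.585/134 = 4.4 × 10⁻³ kg m⁻⁴
  204–214 m: Δρ/Δz = 0.246/10 = 0.025 kg m⁻⁴
The largest gradient is in the 8–70 m interval — the pycnocline.

8–70 m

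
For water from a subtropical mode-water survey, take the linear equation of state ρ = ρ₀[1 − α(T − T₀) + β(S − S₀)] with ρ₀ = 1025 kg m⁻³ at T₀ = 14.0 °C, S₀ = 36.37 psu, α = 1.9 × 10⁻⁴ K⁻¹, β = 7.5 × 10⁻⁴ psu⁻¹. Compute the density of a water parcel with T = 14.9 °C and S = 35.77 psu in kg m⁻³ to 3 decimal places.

T − T₀ = +0.9 K, S − S₀ = -0.60 psu.
Bracket = 1 − α·(+0.9) + β·(-0.60) = 1 + (-6.21 × 10⁻⁴) = 0.9993790.
ρ = 1025 × 0.9993790 = 1024.363 kg m⁻³.

1024.363 kg m⁻³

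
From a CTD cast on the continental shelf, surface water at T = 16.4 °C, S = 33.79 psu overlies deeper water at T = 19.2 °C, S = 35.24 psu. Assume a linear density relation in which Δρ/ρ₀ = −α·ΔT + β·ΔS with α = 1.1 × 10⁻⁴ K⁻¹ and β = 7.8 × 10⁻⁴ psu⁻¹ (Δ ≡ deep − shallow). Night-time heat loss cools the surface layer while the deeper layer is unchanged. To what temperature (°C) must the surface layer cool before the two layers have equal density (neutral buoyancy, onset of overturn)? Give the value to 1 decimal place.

8.9 °C

Neutral buoyancy requires Δρ = 0, i.e. −α(T_deep − T_surf′) + β(S_deep − S_surf) = 0.
T_surf′ = T_deep − (β/α)·ΔS = 19.2 − (7.8 × 10⁻⁴/1.1 × 10⁻⁴)·(+1.45) = 8.918 °C.
Cooling required: 16.4 − (8.918) = 7.482 °C.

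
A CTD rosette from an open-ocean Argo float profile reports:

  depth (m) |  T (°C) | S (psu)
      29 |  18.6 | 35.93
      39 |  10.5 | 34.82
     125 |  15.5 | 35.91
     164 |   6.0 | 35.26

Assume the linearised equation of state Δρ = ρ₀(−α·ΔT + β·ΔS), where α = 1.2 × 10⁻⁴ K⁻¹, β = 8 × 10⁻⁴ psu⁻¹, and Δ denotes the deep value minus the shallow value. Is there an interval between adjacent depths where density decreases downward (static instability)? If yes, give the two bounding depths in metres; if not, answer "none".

none

Evaluate Δρ/ρ₀ = −αΔT + βΔS across each adjacent pair:
  29–39 m: −αΔT+βΔS = −(1.2 × 10⁻⁴)(-8.1)+(8 × 10⁻⁴)(-1.11) = 8.4 × 10⁻⁵ → stable
  39–125 m: −αΔT+βΔS = −(1.2 × 10⁻⁴)(+5.0)+(8 × 10⁻⁴)(+1.09) = 2.7 × 10⁻⁴ → stable
  125–164 m: −αΔT+βΔS = −(1.2 × 10⁻⁴)(-9.5)+(8 × 10⁻⁴)(-0.65) = 6.2 × 10⁻⁴ → stable
Every interval has Δρ > 0: the column is stably stratified throughout.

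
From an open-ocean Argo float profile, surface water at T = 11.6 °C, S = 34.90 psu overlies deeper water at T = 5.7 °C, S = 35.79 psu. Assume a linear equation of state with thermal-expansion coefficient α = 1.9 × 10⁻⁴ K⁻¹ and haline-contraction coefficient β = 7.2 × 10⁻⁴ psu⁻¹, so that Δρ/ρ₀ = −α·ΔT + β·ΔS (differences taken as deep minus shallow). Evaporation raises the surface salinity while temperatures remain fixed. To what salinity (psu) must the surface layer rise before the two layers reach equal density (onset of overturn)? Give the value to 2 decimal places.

37.35 psu

Neutral buoyancy requires −α(T_deep − T_surf) + β(S_deep − S_surf′) = 0.
S_surf′ = S_deep − (α/β)·ΔT = 35.79 − (1.9 × 10⁻⁴/7.2 × 10⁻⁴)·(-5.9) = 37.3469 psu.
Increase required: 37.3469 − 34.90 = 2.4469 psu.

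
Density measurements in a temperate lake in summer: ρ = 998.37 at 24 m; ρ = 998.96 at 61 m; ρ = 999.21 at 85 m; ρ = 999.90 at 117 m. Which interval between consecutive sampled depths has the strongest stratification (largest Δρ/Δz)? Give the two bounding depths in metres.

85–117 m

Compute the density gradient over each adjacent pair:
  24–61 m: Δρ/Δz = 0.59/37 = 0.016 kg m⁻⁴
  61–85 m: Δρ/Δz = 0.25/24 = 0.010 kg m⁻⁴
  85–117 m: Δρ/Δz = 0.69/32 = 0.022 kg m⁻⁴
The largest gradient is in the 85–117 m interval — the pycnocline.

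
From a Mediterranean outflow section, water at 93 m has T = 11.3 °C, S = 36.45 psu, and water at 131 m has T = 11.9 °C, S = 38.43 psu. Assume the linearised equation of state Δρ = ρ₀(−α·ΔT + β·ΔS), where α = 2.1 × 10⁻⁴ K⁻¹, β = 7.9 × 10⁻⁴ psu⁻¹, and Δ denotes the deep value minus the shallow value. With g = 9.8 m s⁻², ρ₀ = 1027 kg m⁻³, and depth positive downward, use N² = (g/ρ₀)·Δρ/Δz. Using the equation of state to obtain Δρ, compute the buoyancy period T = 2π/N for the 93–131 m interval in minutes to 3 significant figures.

ΔT = +0.6 K, ΔS = +1.98 psu (deep − shallow).
Δρ/ρ₀ = −αΔT + βΔS = -1.26 × 10⁻⁴ + 1.5642 × 10⁻³ = 1.4382 × 10⁻³, so Δρ ≈ 1.477 kg m⁻³.
N² = (g/ρ₀)·Δρ/Δz = g·(Δρ/ρ₀)/Δz = 9.8 × 1.4382 × 10⁻³ / 38 = 3.7090 × 10⁻⁴ s⁻².
N = √(3.7090 × 10⁻⁴) = 0.019259 rad s⁻¹ → T = 2π/N = 326.25 s = 5.4375 min ≈ 5.44 min.

5.44 min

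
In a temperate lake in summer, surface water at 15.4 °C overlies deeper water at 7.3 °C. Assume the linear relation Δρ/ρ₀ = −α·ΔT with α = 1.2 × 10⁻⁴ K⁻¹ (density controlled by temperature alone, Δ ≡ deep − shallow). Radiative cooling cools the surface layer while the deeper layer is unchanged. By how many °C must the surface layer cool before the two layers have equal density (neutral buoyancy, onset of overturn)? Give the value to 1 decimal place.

8.1 °C

With temperature the only control, equal density requires T_surf′ = T_deep.
T_surf′ = 7.3 °C.
Cooling required: 15.4 − 7.3 = 8.1 °C.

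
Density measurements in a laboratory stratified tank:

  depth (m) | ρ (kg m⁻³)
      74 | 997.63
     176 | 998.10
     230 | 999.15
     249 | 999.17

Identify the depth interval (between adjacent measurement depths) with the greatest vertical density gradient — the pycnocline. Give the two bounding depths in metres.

Compute the density gradient over each adjacent pair:
  74–176 m: Δρ/Δz = 0.47/102 = 4.6 × 10⁻³ kg m⁻⁴
  176–230 m: Δρ/Δz = 1.05/54 = 0.019 kg m⁻⁴
  230–249 m: Δρ/Δz = 0.02/19 = 1.1 × 10⁻³ kg m⁻⁴
The largest gradient is in the 176–230 m interval — the pycnocline.

176–230 m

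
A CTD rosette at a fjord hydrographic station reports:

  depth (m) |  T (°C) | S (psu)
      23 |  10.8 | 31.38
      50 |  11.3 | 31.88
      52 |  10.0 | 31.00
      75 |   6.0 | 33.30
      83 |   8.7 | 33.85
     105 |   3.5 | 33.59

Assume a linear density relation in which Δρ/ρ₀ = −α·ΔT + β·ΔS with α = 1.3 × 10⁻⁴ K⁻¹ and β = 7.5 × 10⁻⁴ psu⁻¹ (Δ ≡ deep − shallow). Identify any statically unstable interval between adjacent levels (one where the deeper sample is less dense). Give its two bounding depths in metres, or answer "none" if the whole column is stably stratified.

50–52 m

Evaluate Δρ/ρ₀ = −αΔT + βΔS across each adjacent pair:
  23–50 m: −αΔT+βΔS = −(1.3 × 10⁻⁴)(+0.5)+(7.5 × 10⁻⁴)(+0.50) = 3.1 × 10⁻⁴ → stable
  50–52 m: −αΔT+βΔS = −(1.3 × 10⁻⁴)(-1.3)+(7.5 × 10⁻⁴)(-0.88) = -4.9 × 10⁻⁴ → UNSTABLE
  52–75 m: −αΔT+βΔS = −(1.3 × 10⁻⁴)(-4.0)+(7.5 × 10⁻⁴)(+2.30) = 2.2 × 10⁻³ → stable
  75–83 m: −αΔT+βΔS = −(1.3 × 10⁻⁴)(+2.7)+(7.5 × 10⁻⁴)(+0.55) = 6.2 × 10⁻⁵ → stable
  83–105 m: −αΔT+βΔS = −(1.3 × 10⁻⁴)(-5.2)+(7.5 × 10⁻⁴)(-0.26) = 4.8 × 10⁻⁴ → stable
The 50–52 m interval has Δρ < 0: lighter water underlies denser water.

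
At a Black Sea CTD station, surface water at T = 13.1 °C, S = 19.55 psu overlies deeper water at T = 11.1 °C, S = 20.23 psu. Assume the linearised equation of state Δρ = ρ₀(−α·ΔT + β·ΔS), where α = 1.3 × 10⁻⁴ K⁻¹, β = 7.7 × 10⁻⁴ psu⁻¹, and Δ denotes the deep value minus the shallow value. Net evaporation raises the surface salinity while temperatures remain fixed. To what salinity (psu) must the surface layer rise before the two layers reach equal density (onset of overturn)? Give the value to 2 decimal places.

Neutral buoyancy requires −α(T_deep − T_surf) + β(S_deep − S_surf′) = 0.
S_surf′ = S_deep − (α/β)·ΔT = 20.23 − (1.3 × 10⁻⁴/7.7 × 10⁻⁴)·(-2.0) = 20.5677 psu.
Increase required: 20.5677 − 19.55 = 1.0177 psu.

20.57 psu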